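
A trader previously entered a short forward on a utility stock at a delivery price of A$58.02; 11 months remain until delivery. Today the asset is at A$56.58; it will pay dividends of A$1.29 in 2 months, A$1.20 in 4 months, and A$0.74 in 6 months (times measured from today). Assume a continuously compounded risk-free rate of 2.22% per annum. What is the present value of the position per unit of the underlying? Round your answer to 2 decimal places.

A$3.48

PV(remaining dividends) I = 1.29·e^(−0.0222·2/12) + 1.20·e^(−0.0222·4/12) + 0.74·e^(−0.0222·6/12) = 3.2082
Current forward F = (S − I)·e^(rT) = (56.58 − 3.2082)·e^(0.0222·11/12) = 53.3718 × 1.020558 = 54.4690
Value (long) = (F − K)·e^(−rT) = (54.4690 − 58.02) × 0.979856 = -3.4795
Short position value = −(long value) = A$3.48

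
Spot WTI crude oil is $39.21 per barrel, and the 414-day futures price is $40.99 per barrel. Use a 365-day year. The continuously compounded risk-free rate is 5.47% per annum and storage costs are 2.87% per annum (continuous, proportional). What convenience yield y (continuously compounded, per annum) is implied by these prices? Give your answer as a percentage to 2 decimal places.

F = S·e^((r+u−y)T) ⇒ (r+u−y) = ln(F/S)/T
ln(40.99/39.21) = 0.044396; /T ⇒ 0.039141
y = r + u − ln(F/S)/T = 0.0547 + 0.0287 − 0.039141 = 0.044259
y = 4.43%

4.43%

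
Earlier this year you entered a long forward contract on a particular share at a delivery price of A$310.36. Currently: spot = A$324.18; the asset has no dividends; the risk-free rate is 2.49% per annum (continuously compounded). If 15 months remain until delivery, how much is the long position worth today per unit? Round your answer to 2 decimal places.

A$23.33

Current fair forward for the remaining 15 months: F = S·e^(r·T), r = 0.0249
F = 324.18 · e^(0.0249 × 15/12) = 324.18 × 1.031614 = 334.4286
Value of long forward = (F − K)·e^(−rT) = (334.4286 − 310.36) · e^(−0.0249·15/12)
= 24.0686 × 0.969354 = 23.33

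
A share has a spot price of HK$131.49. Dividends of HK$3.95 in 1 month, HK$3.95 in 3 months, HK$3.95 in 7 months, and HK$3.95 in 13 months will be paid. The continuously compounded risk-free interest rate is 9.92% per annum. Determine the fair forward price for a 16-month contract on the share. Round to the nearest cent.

PV(dividends) I = 3.95·e^(−0.0992·1/12) + 3.95·e^(−0.0992·3/12) + 3.95·e^(−0.0992·7/12) + 3.95·e^(−0.0992·13/12)
I = 3.9175 + 3.8532 + 3.7279 + 3.5475 = 15.0461
F = (S − I)·e^(rT) = (131.49 − 15.0461) · e^(0.0992·16/12)
= 116.4439 · e^0.132267 = 116.4439 × 1.141413 = HK$132.91

HK$132.91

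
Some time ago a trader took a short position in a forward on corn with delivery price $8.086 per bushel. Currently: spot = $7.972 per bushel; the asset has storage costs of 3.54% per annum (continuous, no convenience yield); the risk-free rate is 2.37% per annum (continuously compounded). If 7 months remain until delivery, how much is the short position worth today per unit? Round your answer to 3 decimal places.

Current fair forward for the remaining 7 months: F = S·e^((r + u)·T), (r + u) = 0.0237 + 0.0354 = 0.0591
F = 7.972 · e^(0.0591 × 7/12) = 7.972 × 1.035076 = 8.2516
Value of long forward = (F − K)·e^(−rT) = (8.2516 − 8.086) · e^(−0.0237·7/12)
= 0.1656 × 0.986270 = 0.163
Short position value = −(long value) = -$0.163

-$0.163 per bushel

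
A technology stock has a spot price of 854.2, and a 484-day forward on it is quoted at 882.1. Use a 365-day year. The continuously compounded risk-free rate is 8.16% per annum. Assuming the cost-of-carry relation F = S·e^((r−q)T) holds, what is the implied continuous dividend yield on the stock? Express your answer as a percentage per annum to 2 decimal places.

From F = S·e^((r−q)T): (r − q) = ln(F/S)/T
ln(882.1/854.2) = ln(1.032662) = 0.032140
(r − q) = 0.032140 / (484/365) = 0.024238
q = r − ln(F/S)/T = 0.0816 − 0.024238 = 0.057362
q = 5.74%

5.74%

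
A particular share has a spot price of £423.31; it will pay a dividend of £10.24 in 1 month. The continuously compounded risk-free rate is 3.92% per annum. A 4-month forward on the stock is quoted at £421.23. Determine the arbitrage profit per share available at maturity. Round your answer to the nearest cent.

£2.69 per share

PV(dividends) I = 10.24·e^(−0.0392·1/12) = 10.2066
Fair forward F* = (S − I)·e^(rT) = (423.31 − 10.2066)·e^0.013067 = 413.1034 × 1.013153 = 418.5369
Market £421.23 > fair 418.5369: forward overpriced → cash-and-carry (borrow at r, buy the stock and collect the dividends, short the forward).
Profit at T = |F_mkt − F*| = |421.23 − 418.5369| = £2.69 per share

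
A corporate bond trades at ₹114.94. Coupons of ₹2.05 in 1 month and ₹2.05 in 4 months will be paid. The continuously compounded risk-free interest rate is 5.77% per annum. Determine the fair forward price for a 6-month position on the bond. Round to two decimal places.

PV(coupons) I = 2.05·e^(−0.0577·1/12) + 2.05·e^(−0.0577·4/12)
I = 2.0402 + 2.0109 = 4.0511
F = (S − I)·e^(rT) = (114.94 − 4.0511) · e^(0.0577·6/12)
= 110.8889 · e^0.028850 = 110.8889 × 1.029270 = ₹114.13

₹114.13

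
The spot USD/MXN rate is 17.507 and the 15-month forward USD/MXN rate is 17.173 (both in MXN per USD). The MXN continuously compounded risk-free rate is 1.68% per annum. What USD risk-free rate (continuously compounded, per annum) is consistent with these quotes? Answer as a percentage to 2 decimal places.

3.22%

F = S·e^((r_MXN − r_USD)T) ⇒ r_USD = r_MXN − ln(F/S)/T
ln(17.173/17.507) = -0.019262; /(15/12) = -0.015410
r_USD = 0.0168 + 0.015410 = 0.032210
r_USD = 3.22%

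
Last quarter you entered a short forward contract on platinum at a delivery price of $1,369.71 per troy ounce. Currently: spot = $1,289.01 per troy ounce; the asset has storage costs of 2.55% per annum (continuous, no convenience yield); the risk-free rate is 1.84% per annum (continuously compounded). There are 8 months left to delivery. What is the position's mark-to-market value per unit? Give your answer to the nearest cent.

Current fair forward for the remaining 8 months: F = S·e^((r + u)·T), (r + u) = 0.0184 + 0.0255 = 0.0439
F = 1289.01 · e^(0.0439 × 8/12) = 1289.01 × 1.02969914 = 1327.2925
Value of long forward = (F − K)·e^(−rT) = (1327.2925 − 1369.71) · e^(−0.0184·8/12)
= -42.4175 × 0.98780826 = -41.90
Short position value = −(long value) = $41.90

$41.90 per troy ounce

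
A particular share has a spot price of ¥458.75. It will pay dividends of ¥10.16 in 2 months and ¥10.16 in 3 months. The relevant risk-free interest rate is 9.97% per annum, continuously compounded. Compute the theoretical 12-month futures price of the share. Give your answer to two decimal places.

¥484.86

PV(dividends) I = 10.16·e^(−0.0997·2/12) + 10.16·e^(−0.0997·3/12)
I = 9.9926 + 9.9099 = 19.9025
F = (S − I)·e^(rT) = (458.75 − 19.9025) · e^(0.0997·12/12)
= 438.8475 · e^0.099700 = 438.8475 × 1.104839 = ¥484.86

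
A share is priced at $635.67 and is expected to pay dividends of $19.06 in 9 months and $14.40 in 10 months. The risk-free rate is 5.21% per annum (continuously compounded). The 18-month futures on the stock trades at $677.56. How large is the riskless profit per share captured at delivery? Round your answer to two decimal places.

PV(dividends) I = 19.06·e^(−0.0521·9/12) + 14.40·e^(−0.0521·10/12) = 32.1178
Fair futures F* = (S − I)·e^(rT) = (635.67 − 32.1178)·e^0.078150 = 603.5522 × 1.081285 = 652.6119
Market $677.56 > fair 652.6119: forward overpriced → cash-and-carry (borrow at r, buy the stock and collect the dividends, short the forward).
Profit at T = |F_mkt − F*| = |677.56 − 652.6119| = $24.95 per share

$24.95 per share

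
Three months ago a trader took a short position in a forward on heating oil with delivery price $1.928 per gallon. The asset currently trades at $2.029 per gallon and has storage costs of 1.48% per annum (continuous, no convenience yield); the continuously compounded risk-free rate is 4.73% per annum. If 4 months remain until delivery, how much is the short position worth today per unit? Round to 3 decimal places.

Current fair forward for the remaining 4 months: F = S·e^((r + u)·T), (r + u) = 0.0473 + 0.0148 = 0.0621
F = 2.029 · e^(0.0621 × 4/12) = 2.029 × 1.020916 = 2.0714
Value of long forward = (F − K)·e^(−rT) = (2.0714 − 1.928) · e^(−0.0473·4/12)
= 0.1434 × 0.984357 = 0.141
Short position value = −(long value) = -$0.141

-$0.141 per gallon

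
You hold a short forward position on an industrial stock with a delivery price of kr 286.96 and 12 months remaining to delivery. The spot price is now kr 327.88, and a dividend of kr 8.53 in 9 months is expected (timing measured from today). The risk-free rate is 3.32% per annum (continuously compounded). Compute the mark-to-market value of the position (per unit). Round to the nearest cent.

-kr 41.97

PV(remaining dividends) I = 8.53·e^(−0.0332·9/12) = 8.3202
Current forward F = (S − I)·e^(rT) = (327.88 − 8.3202)·e^(0.0332·12/12) = 319.5598 × 1.033757 = 330.3472
Value (long) = (F − K)·e^(−rT) = (330.3472 − 286.96) × 0.967345 = 41.9704
Short position value = −(long value) = -kr 41.97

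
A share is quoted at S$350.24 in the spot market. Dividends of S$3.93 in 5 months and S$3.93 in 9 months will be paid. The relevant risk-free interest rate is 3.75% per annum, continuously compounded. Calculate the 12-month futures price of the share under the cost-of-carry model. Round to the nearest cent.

S$355.64

PV(dividends) I = 3.93·e^(−0.0375·5/12) + 3.93·e^(−0.0375·9/12)
I = 3.8691 + 3.8210 = 7.6901
F = (S − I)·e^(rT) = (350.24 − 7.6901) · e^(0.0375·12/12)
= 342.5499 · e^0.037500 = 342.5499 × 1.038212 = S$355.64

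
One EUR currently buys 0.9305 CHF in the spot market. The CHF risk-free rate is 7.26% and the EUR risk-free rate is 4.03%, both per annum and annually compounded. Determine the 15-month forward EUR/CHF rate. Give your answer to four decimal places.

0.9668

By covered interest parity, F = S · (1+r_CHF)^T / (1+r_EUR)^T
= 0.9305 × 1.091559 / 1.050626 = 0.9305 × 1.038961
F = 0.9668 CHF per EUR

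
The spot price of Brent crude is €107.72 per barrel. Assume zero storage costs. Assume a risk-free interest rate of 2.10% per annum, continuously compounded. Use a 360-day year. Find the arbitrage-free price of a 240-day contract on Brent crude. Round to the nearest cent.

F = S·e^(rT) = 107.72 · e^(0.0210 × 240/360) = 107.72 · e^0.014000
= 107.72 × 1.014098 = €109.24 per barrel

€109.24 per barrel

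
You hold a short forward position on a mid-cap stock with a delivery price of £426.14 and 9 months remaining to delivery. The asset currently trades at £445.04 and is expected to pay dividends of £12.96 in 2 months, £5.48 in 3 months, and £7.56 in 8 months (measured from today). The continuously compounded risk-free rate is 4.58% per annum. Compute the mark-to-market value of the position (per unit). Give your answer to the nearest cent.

PV(remaining dividends) I = 12.96·e^(−0.0458·2/12) + 5.48·e^(−0.0458·3/12) + 7.56·e^(−0.0458·8/12) = 25.6117
Current forward F = (S − I)·e^(rT) = (445.04 − 25.6117)·e^(0.0458·9/12) = 419.4283 × 1.034947 = 434.0861
Value (long) = (F − K)·e^(−rT) = (434.0861 − 426.14) × 0.966233 = 7.6778
Short position value = −(long value) = -£7.68

-£7.68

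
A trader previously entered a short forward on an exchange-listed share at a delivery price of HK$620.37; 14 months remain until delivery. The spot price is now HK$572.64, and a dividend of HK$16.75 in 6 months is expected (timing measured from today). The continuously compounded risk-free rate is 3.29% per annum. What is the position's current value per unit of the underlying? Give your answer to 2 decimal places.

HK$40.85

PV(remaining dividends) I = 16.75·e^(−0.0329·6/12) = 16.4767
Current forward F = (S − I)·e^(rT) = (572.64 − 16.4767)·e^(0.0329·14/12) = 556.1633 × 1.039129 = 577.9254
Value (long) = (F − K)·e^(−rT) = (577.9254 − 620.37) × 0.962344 = -40.8463
Short position value = −(long value) = HK$40.85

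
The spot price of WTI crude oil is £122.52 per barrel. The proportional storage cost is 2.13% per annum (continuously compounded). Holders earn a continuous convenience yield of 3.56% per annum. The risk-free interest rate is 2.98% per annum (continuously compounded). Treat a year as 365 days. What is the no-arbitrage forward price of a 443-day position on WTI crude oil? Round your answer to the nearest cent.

Net carry = r + u − y = 0.0298 + 0.0213 − 0.0356 = 0.0155
F = S·e^((r+u−y)T) = 122.52 · e^(0.0155 × 443/365) = 122.52 · e^0.018812
= 122.52 × 1.018990 = £124.85 per barrel

£124.85 per barrel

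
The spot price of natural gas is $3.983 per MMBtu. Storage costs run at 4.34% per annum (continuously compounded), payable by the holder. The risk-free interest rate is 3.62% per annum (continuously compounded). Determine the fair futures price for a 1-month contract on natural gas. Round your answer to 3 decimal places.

$4.010 per MMBtu

Net carry = r + u − y = 0.0362 + 0.0434 − 0.0000 = 0.0796
F = S·e^((r+u−y)T) = 3.983 · e^(0.0796 × 1/12) = 3.983 · e^0.006633
= 3.983 × 1.006655 = $4.010 per MMBtu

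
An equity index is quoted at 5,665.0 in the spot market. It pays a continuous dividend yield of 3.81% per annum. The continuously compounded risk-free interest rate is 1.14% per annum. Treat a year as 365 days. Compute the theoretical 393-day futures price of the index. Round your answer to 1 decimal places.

5,504.5

F = S·e^((r − q)T) = 5665.0 · e^((0.0114 − 0.0381) × 393/365)
= 5665.0 · e^-0.028748 = 5665.0 × 0.971661
F = 5,504.5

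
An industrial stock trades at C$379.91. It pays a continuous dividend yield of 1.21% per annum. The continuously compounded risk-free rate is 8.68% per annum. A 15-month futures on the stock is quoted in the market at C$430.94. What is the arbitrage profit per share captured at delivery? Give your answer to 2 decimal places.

Fair futures: F* = S·e^(carry·T), with carry = (r − q) = 0.0868 − 0.0121 = 0.0747
F* = 379.91 · e^(0.0747 × 15/12) = 379.91 · e^0.093375 = 379.91 × 1.097873 = C$417.0929
Market C$430.94 > fair C$417.0929: forward overpriced → cash-and-carry (buy spot, short the forward).
At maturity, profit = |F_mkt − F*| = |430.94 − 417.0929| = C$13.85 per share

C$13.85 per share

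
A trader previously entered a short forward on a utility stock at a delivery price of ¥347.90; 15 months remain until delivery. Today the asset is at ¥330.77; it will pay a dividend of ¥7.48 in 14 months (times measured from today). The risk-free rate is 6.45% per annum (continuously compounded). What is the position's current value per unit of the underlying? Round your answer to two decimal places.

PV(remaining dividends) I = 7.48·e^(−0.0645·14/12) = 6.9378
Current forward F = (S − I)·e^(rT) = (330.77 − 6.9378)·e^(0.0645·15/12) = 323.8322 × 1.083964 = 351.0224
Value (long) = (F − K)·e^(−rT) = (351.0224 − 347.90) × 0.922540 = 2.8805
Short position value = −(long value) = -¥2.88

-¥2.88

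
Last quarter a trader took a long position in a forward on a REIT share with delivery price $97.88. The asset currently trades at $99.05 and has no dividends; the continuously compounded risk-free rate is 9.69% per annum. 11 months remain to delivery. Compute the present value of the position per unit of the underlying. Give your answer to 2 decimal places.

$9.49

Current fair forward for the remaining 11 months: F = S·e^(r·T), r = 0.0969
F = 99.05 · e^(0.0969 × 11/12) = 99.05 × 1.092889 = 108.2507
Value of long forward = (F − K)·e^(−rT) = (108.2507 − 97.88) · e^(−0.0969·11/12)
= 10.3707 × 0.915006 = 9.49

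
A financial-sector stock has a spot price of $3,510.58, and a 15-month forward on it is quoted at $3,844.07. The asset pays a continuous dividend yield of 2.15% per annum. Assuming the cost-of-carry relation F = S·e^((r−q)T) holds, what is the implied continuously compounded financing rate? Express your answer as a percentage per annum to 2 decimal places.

From F = S·e^((r−q)T): (r − q) = ln(F/S)/T
ln(3844.07/3510.58) = ln(1.094996) = 0.090751
(r − q) = 0.090751 / (15/12) = 0.072601
r = ln(F/S)/T + q = 0.072601 + 0.0215 = 0.094101
r = 9.41%

9.41%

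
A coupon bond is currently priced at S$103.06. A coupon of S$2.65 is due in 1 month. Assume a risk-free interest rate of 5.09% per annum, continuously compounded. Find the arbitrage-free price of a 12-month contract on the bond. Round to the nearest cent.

PV(coupons) I = 2.65·e^(−0.0509·1/12)
I = 2.6388
F = (S − I)·e^(rT) = (103.06 − 2.6388) · e^(0.0509·12/12)
= 100.4212 · e^0.050900 = 100.4212 × 1.052218 = S$105.66

S$105.66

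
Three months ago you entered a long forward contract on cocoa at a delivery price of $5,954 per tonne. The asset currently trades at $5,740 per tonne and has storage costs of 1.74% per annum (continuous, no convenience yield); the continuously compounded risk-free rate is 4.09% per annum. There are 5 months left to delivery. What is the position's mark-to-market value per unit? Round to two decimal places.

Current fair forward for the remaining 5 months: F = S·e^((r + u)·T), (r + u) = 0.0409 + 0.0174 = 0.0583
F = 5740 · e^(0.0583 × 5/12) = 5740 × 1.02458911 = 5881.1415
Value of long forward = (F − K)·e^(−rT) = (5881.1415 − 5954) · e^(−0.0409·5/12)
= -72.8585 × 0.98310272 = -71.63

-$71.63 per tonne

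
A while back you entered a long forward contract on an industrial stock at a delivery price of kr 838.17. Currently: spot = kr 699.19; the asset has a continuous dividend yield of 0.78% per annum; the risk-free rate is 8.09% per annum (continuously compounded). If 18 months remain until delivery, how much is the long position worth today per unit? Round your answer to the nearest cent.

-kr 51.33

Current fair forward for the remaining 18 months: F = S·e^((r − q)·T), (r − q) = 0.0809 − 0.0078 = 0.0731
F = 699.19 · e^(0.0731 × 18/12) = 699.19 × 1.115887 = 780.2170
Value of long forward = (F − K)·e^(−rT) = (780.2170 − 838.17) · e^(−0.0809·18/12)
= -57.9530 × 0.885724 = -51.33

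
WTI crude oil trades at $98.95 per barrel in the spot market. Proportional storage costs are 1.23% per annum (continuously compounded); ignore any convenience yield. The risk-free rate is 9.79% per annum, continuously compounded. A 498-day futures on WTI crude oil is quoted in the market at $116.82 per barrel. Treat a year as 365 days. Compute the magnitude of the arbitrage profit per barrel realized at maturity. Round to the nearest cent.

Fair futures: F* = S·e^(carry·T), with carry = (r + u) = 0.0979 + 0.0123 = 0.1102
F* = 98.95 · e^(0.1102 × 498/365) = 98.95 · e^0.150355 = 98.95 × 1.162247 = $115.0043
Market $116.82 > fair $115.0043: forward overpriced → cash-and-carry (buy spot, short the forward).
At maturity, profit = |F_mkt − F*| = |116.82 − 115.0043| = $1.82 per barrel

$1.82 per barrel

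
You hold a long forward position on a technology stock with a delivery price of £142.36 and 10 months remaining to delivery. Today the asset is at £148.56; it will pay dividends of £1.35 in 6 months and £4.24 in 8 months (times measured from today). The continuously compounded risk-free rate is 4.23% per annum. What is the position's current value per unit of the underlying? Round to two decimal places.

£5.69

PV(remaining dividends) I = 1.35·e^(−0.0423·6/12) + 4.24·e^(−0.0423·8/12) = 5.4438
Current forward F = (S − I)·e^(rT) = (148.56 − 5.4438)·e^(0.0423·10/12) = 143.1162 × 1.035879 = 148.2511
Value (long) = (F − K)·e^(−rT) = (148.2511 − 142.36) × 0.965364 = 5.6871
Value = £5.69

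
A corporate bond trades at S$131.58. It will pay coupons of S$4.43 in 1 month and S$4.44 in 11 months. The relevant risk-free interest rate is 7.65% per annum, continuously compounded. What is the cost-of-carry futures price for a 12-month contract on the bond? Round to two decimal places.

PV(coupons) I = 4.43·e^(−0.0765·1/12) + 4.44·e^(−0.0765·11/12)
I = 4.4018 + 4.1393 = 8.5411
F = (S − I)·e^(rT) = (131.58 − 8.5411) · e^(0.0765·12/12)
= 123.0389 · e^0.076500 = 123.0389 × 1.079502 = S$132.82

S$132.82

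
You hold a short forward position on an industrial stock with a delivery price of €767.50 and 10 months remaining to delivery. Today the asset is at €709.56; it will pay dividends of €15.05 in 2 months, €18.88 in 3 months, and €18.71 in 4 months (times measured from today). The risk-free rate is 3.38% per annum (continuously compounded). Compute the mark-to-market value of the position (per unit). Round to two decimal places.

€88.81

PV(remaining dividends) I = 15.05·e^(−0.0338·2/12) + 18.88·e^(−0.0338·3/12) + 18.71·e^(−0.0338·4/12) = 52.1870
Current forward F = (S − I)·e^(rT) = (709.56 − 52.1870)·e^(0.0338·10/12) = 657.3730 × 1.028567 = 676.1522
Value (long) = (F − K)·e^(−rT) = (676.1522 − 767.50) × 0.972226 = -88.8107
Short position value = −(long value) = €88.81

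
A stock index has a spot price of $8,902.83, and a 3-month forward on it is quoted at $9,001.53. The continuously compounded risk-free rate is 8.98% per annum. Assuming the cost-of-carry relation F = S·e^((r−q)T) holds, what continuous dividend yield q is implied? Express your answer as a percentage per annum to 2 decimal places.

4.57%

From F = S·e^((r−q)T): (r − q) = ln(F/S)/T
ln(9001.53/8902.83) = ln(1.011086) = 0.011025
(r − q) = 0.011025 / (3/12) = 0.044100
q = r − ln(F/S)/T = 0.0898 − 0.044100 = 0.045700
q = 4.57%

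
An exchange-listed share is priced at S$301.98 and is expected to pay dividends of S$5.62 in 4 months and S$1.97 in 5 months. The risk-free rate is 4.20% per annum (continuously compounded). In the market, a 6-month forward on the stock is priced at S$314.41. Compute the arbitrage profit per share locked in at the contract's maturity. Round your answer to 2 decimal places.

S$13.66 per share

PV(dividends) I = 5.62·e^(−0.0420·4/12) + 1.97·e^(−0.0420·5/12) = 7.4777
Fair forward F* = (S − I)·e^(rT) = (301.98 − 7.4777)·e^0.021000 = 294.5023 × 1.021222 = 300.7522
Market S$314.41 > fair 300.7522: forward overpriced → cash-and-carry (borrow at r, buy the stock and collect the dividends, short the forward).
Profit at T = |F_mkt − F*| = |314.41 − 300.7522| = S$13.66 per share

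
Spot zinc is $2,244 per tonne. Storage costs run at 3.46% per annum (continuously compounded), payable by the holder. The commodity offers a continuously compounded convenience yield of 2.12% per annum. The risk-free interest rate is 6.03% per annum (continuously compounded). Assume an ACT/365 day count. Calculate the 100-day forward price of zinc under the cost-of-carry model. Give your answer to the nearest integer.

$2,290 per tonne

Net carry = r + u − y = 0.0603 + 0.0346 − 0.0212 = 0.0737
F = S·e^((r+u−y)T) = 2244 · e^(0.0737 × 100/365) = 2244 · e^0.020192
= 2244 × 1.020397 = $2,290 per tonne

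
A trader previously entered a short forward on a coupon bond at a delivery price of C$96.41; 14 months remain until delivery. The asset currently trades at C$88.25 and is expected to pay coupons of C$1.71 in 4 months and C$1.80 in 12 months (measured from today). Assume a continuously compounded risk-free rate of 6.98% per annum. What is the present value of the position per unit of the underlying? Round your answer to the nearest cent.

C$3.97

PV(remaining coupons) I = 1.71·e^(−0.0698·4/12) + 1.80·e^(−0.0698·12/12) = 3.3493
Current forward F = (S − I)·e^(rT) = (88.25 − 3.3493)·e^(0.0698·14/12) = 84.9007 × 1.084841 = 92.1038
Value (long) = (F − K)·e^(−rT) = (92.1038 − 96.41) × 0.921794 = -3.9694
Short position value = −(long value) = C$3.97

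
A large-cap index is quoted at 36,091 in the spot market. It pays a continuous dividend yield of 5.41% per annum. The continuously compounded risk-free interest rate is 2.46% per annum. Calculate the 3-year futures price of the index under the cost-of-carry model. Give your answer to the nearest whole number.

33,034

F = S·e^((r − q)T) = 36091 · e^((0.0246 − 0.0541) × 3)
= 36091 · e^-0.088500 = 36091 × 0.915303
F = 33,034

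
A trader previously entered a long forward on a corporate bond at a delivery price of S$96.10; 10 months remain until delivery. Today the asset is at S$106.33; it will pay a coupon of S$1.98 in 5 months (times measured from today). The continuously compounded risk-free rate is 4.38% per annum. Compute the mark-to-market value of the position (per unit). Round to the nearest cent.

PV(remaining coupons) I = 1.98·e^(−0.0438·5/12) = 1.9442
Current forward F = (S − I)·e^(rT) = (106.33 − 1.9442)·e^(0.0438·10/12) = 104.3858 × 1.037174 = 108.2662
Value (long) = (F − K)·e^(−rT) = (108.2662 − 96.10) × 0.964158 = 11.7301
Value = S$11.73

S$11.73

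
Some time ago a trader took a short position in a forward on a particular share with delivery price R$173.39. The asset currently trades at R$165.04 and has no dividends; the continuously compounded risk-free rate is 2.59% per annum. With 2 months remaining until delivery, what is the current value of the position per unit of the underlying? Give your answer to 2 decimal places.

R$7.60

Current fair forward for the remaining 2 months: F = S·e^(r·T), r = 0.0259
F = 165.04 · e^(0.0259 × 2/12) = 165.04 × 1.004326 = 165.7540
Value of long forward = (F − K)·e^(−rT) = (165.7540 − 173.39) · e^(−0.0259·2/12)
= -7.6360 × 0.995693 = -7.60
Short position value = −(long value) = R$7.60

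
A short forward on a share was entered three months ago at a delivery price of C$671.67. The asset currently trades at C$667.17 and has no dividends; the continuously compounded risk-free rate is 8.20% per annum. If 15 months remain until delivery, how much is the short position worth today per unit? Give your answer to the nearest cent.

-C$60.94

Current fair forward for the remaining 15 months: F = S·e^(r·T), r = 0.0820
F = 667.17 · e^(0.0820 × 15/12) = 667.17 × 1.107937 = 739.1823
Value of long forward = (F − K)·e^(−rT) = (739.1823 − 671.67) · e^(−0.0820·15/12)
= 67.5123 × 0.902578 = 60.94
Short position value = −(long value) = -C$60.94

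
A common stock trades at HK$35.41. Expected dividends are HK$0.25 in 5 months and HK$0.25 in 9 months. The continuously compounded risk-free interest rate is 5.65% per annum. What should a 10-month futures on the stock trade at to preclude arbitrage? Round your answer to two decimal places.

PV(dividends) I = 0.25·e^(−0.0565·5/12) + 0.25·e^(−0.0565·9/12)
I = 0.2442 + 0.2396 = 0.4838
F = (S − I)·e^(rT) = (35.41 − 0.4838) · e^(0.0565·10/12)
= 34.9262 · e^0.047083 = 34.9262 × 1.048209 = HK$36.61

HK$36.61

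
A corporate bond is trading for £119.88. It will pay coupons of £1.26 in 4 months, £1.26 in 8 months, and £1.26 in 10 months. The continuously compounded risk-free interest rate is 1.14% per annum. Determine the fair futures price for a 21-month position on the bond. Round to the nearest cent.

£118.47

PV(coupons) I = 1.26·e^(−0.0114·4/12) + 1.26·e^(−0.0114·8/12) + 1.26·e^(−0.0114·10/12)
I = 1.2552 + 1.2505 + 1.2481 = 3.7538
F = (S − I)·e^(rT) = (119.88 − 3.7538) · e^(0.0114·21/12)
= 116.1262 · e^0.019950 = 116.1262 × 1.020150 = £118.47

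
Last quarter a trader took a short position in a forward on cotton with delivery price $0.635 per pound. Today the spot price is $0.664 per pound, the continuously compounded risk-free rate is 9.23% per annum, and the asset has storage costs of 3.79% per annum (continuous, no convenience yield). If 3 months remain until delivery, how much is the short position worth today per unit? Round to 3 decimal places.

Current fair forward for the remaining 3 months: F = S·e^((r + u)·T), (r + u) = 0.0923 + 0.0379 = 0.1302
F = 0.664 · e^(0.1302 × 3/12) = 0.664 × 1.033086 = 0.6860
Value of long forward = (F − K)·e^(−rT) = (0.6860 − 0.635) · e^(−0.0923·3/12)
= 0.0510 × 0.977189 = 0.050
Short position value = −(long value) = -$0.050

-$0.050 per pound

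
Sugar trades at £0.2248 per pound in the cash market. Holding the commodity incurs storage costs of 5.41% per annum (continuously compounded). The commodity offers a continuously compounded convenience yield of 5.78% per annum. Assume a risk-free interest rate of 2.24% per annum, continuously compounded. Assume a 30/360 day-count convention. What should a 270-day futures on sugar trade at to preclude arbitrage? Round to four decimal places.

Net carry = r + u − y = 0.0224 + 0.0541 − 0.0578 = 0.0187
F = S·e^((r+u−y)T) = 0.2248 · e^(0.0187 × 270/360) = 0.2248 · e^0.014025
= 0.2248 × 1.014124 = £0.2280 per pound

£0.2280 per pound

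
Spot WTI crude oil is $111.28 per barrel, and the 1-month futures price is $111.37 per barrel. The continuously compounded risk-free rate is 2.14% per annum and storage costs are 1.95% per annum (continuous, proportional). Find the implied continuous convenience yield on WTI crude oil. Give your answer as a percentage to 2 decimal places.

3.12%

F = S·e^((r+u−y)T) ⇒ (r+u−y) = ln(F/S)/T
ln(111.37/111.28) = 0.000808; /T ⇒ 0.009696
y = r + u − ln(F/S)/T = 0.0214 + 0.0195 − 0.009696 = 0.031204
y = 3.12%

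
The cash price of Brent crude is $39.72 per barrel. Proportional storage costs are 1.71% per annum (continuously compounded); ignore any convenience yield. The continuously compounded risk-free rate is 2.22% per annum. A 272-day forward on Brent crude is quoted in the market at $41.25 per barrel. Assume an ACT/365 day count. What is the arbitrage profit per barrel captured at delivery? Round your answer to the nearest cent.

$0.35 per barrel

Fair forward: F* = S·e^(carry·T), with carry = (r + u) = 0.0222 + 0.0171 = 0.0393
F* = 39.72 · e^(0.0393 × 272/365) = 39.72 · e^0.029287 = 39.72 × 1.029720 = $40.9005
Market $41.25 > fair $40.9005: forward overpriced → cash-and-carry (buy spot, short the forward).
At maturity, profit = |F_mkt − F*| = |41.25 − 40.9005| = $0.35 per barrel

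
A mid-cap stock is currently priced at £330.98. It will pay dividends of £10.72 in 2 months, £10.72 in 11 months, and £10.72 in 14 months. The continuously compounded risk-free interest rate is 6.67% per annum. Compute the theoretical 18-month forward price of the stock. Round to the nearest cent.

PV(dividends) I = 10.72·e^(−0.0667·2/12) + 10.72·e^(−0.0667·11/12) + 10.72·e^(−0.0667·14/12)
I = 10.6015 + 10.0842 + 9.9174 = 30.6031
F = (S − I)·e^(rT) = (330.98 − 30.6031) · e^(0.0667·18/12)
= 300.3769 · e^0.100050 = 300.3769 × 1.105226 = £331.98

£331.98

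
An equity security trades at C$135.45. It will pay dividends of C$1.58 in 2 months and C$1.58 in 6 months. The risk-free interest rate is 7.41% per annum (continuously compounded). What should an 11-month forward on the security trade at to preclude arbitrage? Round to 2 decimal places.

PV(dividends) I = 1.58·e^(−0.0741·2/12) + 1.58·e^(−0.0741·6/12)
I = 1.5606 + 1.5225 = 3.0831
F = (S − I)·e^(rT) = (135.45 − 3.0831) · e^(0.0741·11/12)
= 132.3669 · e^0.067925 = 132.3669 × 1.070285 = C$141.67

C$141.67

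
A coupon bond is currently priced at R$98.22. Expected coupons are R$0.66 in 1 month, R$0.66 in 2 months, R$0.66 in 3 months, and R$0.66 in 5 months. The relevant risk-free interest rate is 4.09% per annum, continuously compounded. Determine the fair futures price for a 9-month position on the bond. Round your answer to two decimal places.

R$98.58

PV(coupons) I = 0.66·e^(−0.0409·1/12) + 0.66·e^(−0.0409·2/12) + 0.66·e^(−0.0409·3/12) + 0.66·e^(−0.0409·5/12)
I = 0.6578 + 0.6555 + 0.6533 + 0.6488 = 2.6154
F = (S − I)·e^(rT) = (98.22 − 2.6154) · e^(0.0409·9/12)
= 95.6046 · e^0.030675 = 95.6046 × 1.031150 = R$98.58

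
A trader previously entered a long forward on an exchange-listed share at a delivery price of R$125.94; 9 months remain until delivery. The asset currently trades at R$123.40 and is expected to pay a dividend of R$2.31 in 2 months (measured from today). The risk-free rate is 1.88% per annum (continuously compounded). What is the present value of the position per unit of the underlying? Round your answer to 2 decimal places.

-R$3.08

PV(remaining dividends) I = 2.31·e^(−0.0188·2/12) = 2.3028
Current forward F = (S − I)·e^(rT) = (123.40 − 2.3028)·e^(0.0188·9/12) = 121.0972 × 1.014200 = 122.8168
Value (long) = (F − K)·e^(−rT) = (122.8168 − 125.94) × 0.985999 = -3.0795
Value = -R$3.08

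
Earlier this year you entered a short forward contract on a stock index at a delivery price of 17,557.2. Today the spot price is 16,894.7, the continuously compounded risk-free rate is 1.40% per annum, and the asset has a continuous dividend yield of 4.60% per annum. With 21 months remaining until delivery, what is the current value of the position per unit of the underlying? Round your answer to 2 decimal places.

Current fair forward for the remaining 21 months: F = S·e^((r − q)·T), (r − q) = 0.0140 − 0.0460 = -0.0320
F = 16894.7 · e^(-0.0320 × 21/12) = 16894.7 × 0.94553914 = 15974.6001
Value of long forward = (F − K)·e^(−rT) = (15974.6001 − 17557.2) · e^(−0.0140·21/12)
= -1582.5999 × 0.97579769 = -1544.30
Short position value = −(long value) = 1544.30

1544.30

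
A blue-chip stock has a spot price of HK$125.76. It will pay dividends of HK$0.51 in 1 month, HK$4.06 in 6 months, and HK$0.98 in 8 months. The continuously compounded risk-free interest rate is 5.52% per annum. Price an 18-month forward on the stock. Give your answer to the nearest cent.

HK$130.75

PV(dividends) I = 0.51·e^(−0.0552·1/12) + 4.06·e^(−0.0552·6/12) + 0.98·e^(−0.0552·8/12)
I = 0.5077 + 3.9495 + 0.9446 = 5.4018
F = (S − I)·e^(rT) = (125.76 − 5.4018) · e^(0.0552·18/12)
= 120.3582 · e^0.082800 = 120.3582 × 1.086325 = HK$130.75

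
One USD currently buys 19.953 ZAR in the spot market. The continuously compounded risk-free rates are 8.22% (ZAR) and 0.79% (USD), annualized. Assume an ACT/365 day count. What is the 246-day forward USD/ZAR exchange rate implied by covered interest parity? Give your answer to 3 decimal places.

20.978

F = S·e^((r_ZAR − r_USD)T) = 19.953 · e^((0.0822 − 0.0079) × 246/365)
= 19.953 · e^0.050076 = 19.953 × 1.051351
F = 20.978 ZAR per USD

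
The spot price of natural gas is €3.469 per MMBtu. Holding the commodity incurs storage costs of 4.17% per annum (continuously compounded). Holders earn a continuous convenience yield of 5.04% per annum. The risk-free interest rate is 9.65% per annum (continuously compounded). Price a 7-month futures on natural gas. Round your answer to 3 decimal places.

€3.651 per MMBtu

Net carry = r + u − y = 0.0965 + 0.0417 − 0.0504 = 0.0878
F = S·e^((r+u−y)T) = 3.469 · e^(0.0878 × 7/12) = 3.469 · e^0.051217
= 3.469 × 1.052551 = €3.651 per MMBtu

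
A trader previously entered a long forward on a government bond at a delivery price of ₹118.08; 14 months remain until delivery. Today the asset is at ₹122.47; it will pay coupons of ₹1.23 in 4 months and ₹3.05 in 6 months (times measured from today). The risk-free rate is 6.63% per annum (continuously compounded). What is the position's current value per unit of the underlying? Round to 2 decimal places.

₹9.03

PV(remaining coupons) I = 1.23·e^(−0.0663·4/12) + 3.05·e^(−0.0663·6/12) = 4.1537
Current forward F = (S − I)·e^(rT) = (122.47 − 4.1537)·e^(0.0663·14/12) = 118.3163 × 1.080420 = 127.8313
Value (long) = (F − K)·e^(−rT) = (127.8313 − 118.08) × 0.925566 = 9.0255
Value = ₹9.03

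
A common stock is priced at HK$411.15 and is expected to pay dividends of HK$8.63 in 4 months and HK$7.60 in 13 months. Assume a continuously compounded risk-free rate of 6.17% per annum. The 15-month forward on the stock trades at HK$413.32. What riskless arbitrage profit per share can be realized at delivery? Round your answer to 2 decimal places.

HK$13.98 per share

PV(dividends) I = 8.63·e^(−0.0617·4/12) + 7.60·e^(−0.0617·13/12) = 15.5629
Fair forward F* = (S − I)·e^(rT) = (411.15 − 15.5629)·e^0.077125 = 395.5871 × 1.080177 = 427.3041
Market HK$413.32 < fair 427.3041: forward underpriced → reverse cash-and-carry (short the stock, invest proceeds at r, pay the dividends, go long the forward).
Profit at T = |F_mkt − F*| = |413.32 − 427.3041| = HK$13.98 per share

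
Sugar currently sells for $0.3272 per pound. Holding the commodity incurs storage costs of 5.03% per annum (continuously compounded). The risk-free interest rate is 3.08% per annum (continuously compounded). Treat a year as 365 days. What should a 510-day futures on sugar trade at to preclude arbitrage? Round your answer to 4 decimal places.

$0.3665 per pound

Net carry = r + u − y = 0.0308 + 0.0503 − 0.0000 = 0.0811
F = S·e^((r+u−y)T) = 0.3272 · e^(0.0811 × 510/365) = 0.3272 · e^0.113318
= 0.3272 × 1.119988 = $0.3665 per pound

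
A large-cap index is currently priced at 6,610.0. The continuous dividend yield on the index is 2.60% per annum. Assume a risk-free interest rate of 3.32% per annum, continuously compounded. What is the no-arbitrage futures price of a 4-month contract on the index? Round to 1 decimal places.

6,625.9

F = S·e^((r − q)T) = 6610.0 · e^((0.0332 − 0.0260) × 4/12)
= 6610.0 · e^0.002400 = 6610.0 × 1.002403
F = 6,625.9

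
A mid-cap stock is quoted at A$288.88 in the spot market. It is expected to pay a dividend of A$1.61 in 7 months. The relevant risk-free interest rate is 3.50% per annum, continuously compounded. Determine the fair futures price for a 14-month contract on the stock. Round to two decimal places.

PV(dividends) I = 1.61·e^(−0.0350·7/12)
I = 1.5775
F = (S − I)·e^(rT) = (288.88 − 1.5775) · e^(0.0350·14/12)
= 287.3025 · e^0.040833 = 287.3025 × 1.041678 = A$299.28

A$299.28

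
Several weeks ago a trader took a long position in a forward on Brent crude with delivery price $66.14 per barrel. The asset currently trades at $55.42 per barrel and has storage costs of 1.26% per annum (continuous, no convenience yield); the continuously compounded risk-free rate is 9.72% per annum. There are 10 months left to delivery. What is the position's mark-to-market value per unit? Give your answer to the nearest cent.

-$4.99 per barrel

Current fair forward for the remaining 10 months: F = S·e^((r + u)·T), (r + u) = 0.0972 + 0.0126 = 0.1098
F = 55.42 · e^(0.1098 × 10/12) = 55.42 × 1.095817 = 60.7302
Value of long forward = (F − K)·e^(−rT) = (60.7302 − 66.14) · e^(−0.0972·10/12)
= -5.4098 × 0.922194 = -4.99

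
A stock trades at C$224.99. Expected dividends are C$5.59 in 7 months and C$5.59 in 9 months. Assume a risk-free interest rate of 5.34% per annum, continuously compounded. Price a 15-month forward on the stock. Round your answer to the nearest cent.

PV(dividends) I = 5.59·e^(−0.0534·7/12) + 5.59·e^(−0.0534·9/12)
I = 5.4186 + 5.3705 = 10.7891
F = (S − I)·e^(rT) = (224.99 − 10.7891) · e^(0.0534·15/12)
= 214.2009 · e^0.066750 = 214.2009 × 1.069028 = C$228.99

C$228.99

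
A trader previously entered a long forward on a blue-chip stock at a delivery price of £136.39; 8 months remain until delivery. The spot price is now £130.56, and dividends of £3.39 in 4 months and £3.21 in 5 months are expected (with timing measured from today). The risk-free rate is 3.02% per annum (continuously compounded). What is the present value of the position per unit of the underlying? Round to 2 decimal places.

PV(remaining dividends) I = 3.39·e^(−0.0302·4/12) + 3.21·e^(−0.0302·5/12) = 6.5259
Current forward F = (S − I)·e^(rT) = (130.56 − 6.5259)·e^(0.0302·8/12) = 124.0341 × 1.020337 = 126.5566
Value (long) = (F − K)·e^(−rT) = (126.5566 − 136.39) × 0.980068 = -9.6374
Value = -£9.64

-£9.64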